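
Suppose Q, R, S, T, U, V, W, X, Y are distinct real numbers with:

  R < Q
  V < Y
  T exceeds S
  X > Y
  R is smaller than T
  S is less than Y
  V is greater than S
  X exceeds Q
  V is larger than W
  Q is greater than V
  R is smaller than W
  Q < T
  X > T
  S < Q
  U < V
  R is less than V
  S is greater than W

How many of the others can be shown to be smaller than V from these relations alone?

The elements the relations force below V are R, U, W, S — no chain reaches any other.
That is 4.

4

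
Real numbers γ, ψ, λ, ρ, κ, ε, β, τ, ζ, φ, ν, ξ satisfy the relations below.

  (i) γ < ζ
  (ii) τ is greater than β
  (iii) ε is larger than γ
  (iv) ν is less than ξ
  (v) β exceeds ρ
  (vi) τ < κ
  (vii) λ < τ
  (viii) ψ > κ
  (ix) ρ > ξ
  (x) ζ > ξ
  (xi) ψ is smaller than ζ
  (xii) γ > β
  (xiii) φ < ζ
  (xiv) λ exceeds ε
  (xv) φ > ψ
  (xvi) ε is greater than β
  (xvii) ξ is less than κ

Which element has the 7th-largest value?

ε

The consecutive relations fix a unique order: ν < ξ < ρ < β < γ < ε < λ < τ < κ < ψ < φ < ζ.
The 7th largest is ε.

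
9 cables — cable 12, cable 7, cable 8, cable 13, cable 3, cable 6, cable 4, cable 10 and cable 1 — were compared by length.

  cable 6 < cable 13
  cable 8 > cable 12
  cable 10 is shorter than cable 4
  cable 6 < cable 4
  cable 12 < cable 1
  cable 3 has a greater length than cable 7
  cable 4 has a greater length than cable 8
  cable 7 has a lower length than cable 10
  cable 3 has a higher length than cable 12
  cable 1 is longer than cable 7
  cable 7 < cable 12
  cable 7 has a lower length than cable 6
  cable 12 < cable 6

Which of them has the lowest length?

Chaining upward from cable 7: directly above it, cable 12, cable 6, cable 3, cable 10, cable 1; then cable 8, cable 13, cable 4.
That covers every other element, and nothing is given below cable 7, so cable 7 is the lowest length.

cable 7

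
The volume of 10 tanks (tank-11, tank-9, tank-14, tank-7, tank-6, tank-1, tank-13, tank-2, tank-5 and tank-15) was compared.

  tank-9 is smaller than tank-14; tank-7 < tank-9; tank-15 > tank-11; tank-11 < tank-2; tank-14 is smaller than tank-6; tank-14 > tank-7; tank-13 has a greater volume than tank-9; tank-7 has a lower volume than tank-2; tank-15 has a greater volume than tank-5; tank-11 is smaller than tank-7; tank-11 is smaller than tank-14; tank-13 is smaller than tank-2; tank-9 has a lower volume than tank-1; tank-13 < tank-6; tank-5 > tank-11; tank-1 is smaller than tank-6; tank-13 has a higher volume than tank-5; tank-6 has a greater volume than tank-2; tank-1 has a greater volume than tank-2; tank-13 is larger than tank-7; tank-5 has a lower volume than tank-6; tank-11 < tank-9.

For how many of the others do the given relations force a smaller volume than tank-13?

4

Directly below tank-13: tank-5, tank-7, tank-9.
One step further: tank-11 (4 so far).
No other element is forced below tank-13 by the given relations, so the count is 4.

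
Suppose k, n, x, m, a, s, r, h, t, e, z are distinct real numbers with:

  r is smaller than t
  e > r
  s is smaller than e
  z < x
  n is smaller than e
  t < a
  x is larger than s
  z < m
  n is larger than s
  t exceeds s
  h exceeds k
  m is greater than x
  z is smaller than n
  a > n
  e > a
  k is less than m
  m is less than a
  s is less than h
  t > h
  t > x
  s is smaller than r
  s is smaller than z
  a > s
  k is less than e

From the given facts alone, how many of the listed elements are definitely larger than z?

6

The elements the relations force above z are x, n, t, m, a, e — no chain reaches any other.
That is 6.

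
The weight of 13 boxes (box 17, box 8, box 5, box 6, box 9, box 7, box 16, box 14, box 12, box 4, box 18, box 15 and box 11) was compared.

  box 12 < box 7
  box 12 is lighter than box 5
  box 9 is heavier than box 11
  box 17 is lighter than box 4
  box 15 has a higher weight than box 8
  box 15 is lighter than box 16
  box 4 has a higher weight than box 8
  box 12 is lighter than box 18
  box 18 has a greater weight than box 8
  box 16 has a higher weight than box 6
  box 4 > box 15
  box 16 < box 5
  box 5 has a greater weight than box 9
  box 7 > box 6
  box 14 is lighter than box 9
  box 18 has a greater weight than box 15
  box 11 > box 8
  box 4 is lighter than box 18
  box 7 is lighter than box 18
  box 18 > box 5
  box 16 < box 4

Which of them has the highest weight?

box 17 is not greatest since box 17 < box 4; box 6 is not greatest since box 6 < box 16; box 8 is not greatest since box 8 < box 15; box 11 is not greatest since box 11 < box 9; box 14 is not greatest since box 14 < box 9; box 15 is not greatest since box 15 < box 18; box 12 is not greatest since box 12 < box 18; box 9 is not greatest since box 9 < box 5; box 16 is not greatest since box 16 < box 5; box 5 is not greatest since box 5 < box 18; box 7 is not greatest since box 7 < box 18; box 4 is not greatest since box 4 < box 18.
Only box 18 has nothing above it, so box 18 is the highest weight.

box 18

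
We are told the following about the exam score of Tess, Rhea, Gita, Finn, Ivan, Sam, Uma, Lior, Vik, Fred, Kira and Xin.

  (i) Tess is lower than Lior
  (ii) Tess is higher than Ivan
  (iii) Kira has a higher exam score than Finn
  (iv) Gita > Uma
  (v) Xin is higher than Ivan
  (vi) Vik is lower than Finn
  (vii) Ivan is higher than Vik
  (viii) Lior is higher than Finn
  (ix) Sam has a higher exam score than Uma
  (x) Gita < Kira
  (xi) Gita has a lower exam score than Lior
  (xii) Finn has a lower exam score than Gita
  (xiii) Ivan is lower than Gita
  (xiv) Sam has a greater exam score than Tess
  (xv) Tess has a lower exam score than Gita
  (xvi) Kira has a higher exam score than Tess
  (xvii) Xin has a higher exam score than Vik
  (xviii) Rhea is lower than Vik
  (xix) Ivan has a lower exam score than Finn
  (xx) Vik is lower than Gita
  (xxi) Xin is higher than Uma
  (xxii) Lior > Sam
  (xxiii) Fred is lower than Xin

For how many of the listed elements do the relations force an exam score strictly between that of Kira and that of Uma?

1

The relations place Uma below Kira. An element lies strictly between them when it is forced above Uma and also forced below Kira.
Above Uma: {Xin, Gita, Sam, Lior}. Below Kira: {Rhea, Vik, Ivan, Tess, Finn, Gita}.
Intersection: {Gita} — 1.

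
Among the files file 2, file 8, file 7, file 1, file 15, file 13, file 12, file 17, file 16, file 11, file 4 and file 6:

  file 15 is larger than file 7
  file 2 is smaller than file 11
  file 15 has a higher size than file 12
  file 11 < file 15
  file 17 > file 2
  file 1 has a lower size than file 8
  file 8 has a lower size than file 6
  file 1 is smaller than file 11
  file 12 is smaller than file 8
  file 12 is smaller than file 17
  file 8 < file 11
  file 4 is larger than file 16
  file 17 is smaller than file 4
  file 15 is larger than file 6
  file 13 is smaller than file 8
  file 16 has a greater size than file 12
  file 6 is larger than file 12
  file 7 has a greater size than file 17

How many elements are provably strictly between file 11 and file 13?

1

The relations place file 13 below file 11. An element lies strictly between them when it is forced above file 13 and also forced below file 11.
Above file 13: {file 8, file 6, file 15}. Below file 11: {file 1, file 12, file 2, file 8}.
Intersection: {file 8} — 1.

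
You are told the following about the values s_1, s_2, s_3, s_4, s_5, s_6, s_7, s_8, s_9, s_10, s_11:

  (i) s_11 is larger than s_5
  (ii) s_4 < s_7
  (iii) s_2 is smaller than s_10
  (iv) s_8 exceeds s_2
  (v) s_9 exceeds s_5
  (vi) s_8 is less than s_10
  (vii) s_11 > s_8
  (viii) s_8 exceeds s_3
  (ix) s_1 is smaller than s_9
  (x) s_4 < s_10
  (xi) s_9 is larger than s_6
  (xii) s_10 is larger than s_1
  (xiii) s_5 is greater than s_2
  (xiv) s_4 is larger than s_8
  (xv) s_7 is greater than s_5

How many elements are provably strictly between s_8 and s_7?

The relations place s_8 below s_7. An element lies strictly between them when it is forced above s_8 and also forced below s_7.
Above s_8: {s_4, s_11, s_10}. Below s_7: {s_2, s_3, s_5, s_4}.
Intersection: {s_4} — 1.

1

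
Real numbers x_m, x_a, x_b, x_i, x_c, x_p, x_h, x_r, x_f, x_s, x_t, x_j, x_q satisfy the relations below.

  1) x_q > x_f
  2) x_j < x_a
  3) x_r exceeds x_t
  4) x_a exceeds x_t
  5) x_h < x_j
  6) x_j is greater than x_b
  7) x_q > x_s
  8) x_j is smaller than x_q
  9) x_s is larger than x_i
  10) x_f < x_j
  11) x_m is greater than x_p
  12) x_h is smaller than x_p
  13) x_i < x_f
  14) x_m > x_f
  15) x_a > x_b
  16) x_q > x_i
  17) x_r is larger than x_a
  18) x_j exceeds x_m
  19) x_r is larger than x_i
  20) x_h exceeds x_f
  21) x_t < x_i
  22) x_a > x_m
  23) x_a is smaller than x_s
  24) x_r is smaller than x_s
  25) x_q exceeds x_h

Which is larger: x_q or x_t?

x_q

Chaining the given relations: x_t < x_i < x_f < x_h < x_p < x_m < x_j < x_a < x_r < x_s < x_q.
So x_t < x_q; x_q is the larger of the two.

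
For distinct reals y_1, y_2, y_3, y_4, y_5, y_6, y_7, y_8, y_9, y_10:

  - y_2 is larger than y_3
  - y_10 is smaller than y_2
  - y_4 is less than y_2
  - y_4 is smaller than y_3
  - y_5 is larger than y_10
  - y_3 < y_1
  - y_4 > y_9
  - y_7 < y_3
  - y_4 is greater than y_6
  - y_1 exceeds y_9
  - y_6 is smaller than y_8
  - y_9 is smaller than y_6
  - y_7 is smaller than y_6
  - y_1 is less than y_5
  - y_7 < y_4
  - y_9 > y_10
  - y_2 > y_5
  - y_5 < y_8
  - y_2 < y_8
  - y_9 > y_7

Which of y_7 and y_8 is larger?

y_7 < y_9 and y_9 < y_6 give y_7 < y_6.
Then y_6 < y_4 extends the chain to y_4.
Then y_4 < y_3 extends the chain to y_3.
With y_3 < y_1: y_7 < y_9 < y_6 < y_4 < y_3 < y_1.
With y_1 < y_5: y_7 < y_9 < y_6 < y_4 < y_3 < y_1 < y_5.
With y_5 < y_2: y_7 < y_9 < y_6 < y_4 < y_3 < y_1 < y_5 < y_2.
With y_2 < y_8: y_7 < y_9 < y_6 < y_4 < y_3 < y_1 < y_5 < y_2 < y_8.
So y_7 < y_8; y_8 is the larger of the two.

y_8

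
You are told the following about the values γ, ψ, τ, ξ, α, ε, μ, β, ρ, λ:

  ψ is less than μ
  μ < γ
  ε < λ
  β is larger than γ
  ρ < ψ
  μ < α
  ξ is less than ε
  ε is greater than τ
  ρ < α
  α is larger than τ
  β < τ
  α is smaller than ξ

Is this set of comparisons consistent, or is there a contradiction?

consistent

Every relation is compatible with ρ < ψ < μ < γ < β < τ < α < ξ < ε < λ; the set is consistent.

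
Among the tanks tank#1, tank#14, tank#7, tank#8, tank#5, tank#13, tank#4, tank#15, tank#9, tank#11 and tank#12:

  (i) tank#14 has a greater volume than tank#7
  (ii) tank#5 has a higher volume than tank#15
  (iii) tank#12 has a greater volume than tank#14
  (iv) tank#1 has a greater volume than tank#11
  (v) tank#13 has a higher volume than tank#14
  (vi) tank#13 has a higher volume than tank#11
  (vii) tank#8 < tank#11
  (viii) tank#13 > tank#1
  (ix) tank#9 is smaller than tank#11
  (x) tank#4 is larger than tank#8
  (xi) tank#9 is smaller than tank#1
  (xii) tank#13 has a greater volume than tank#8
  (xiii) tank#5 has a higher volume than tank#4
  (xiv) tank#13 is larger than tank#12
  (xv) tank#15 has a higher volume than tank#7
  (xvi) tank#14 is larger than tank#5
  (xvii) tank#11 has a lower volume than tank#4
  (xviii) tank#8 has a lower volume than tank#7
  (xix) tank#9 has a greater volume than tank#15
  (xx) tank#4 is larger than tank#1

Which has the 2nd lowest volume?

tank#7

Chaining the given pairs: tank#8 < tank#7 < tank#15 < tank#9 < tank#11 < tank#1 < tank#4 < tank#5 < tank#14 < tank#12 < tank#13.
Counting 2 from the smallest end gives tank#7.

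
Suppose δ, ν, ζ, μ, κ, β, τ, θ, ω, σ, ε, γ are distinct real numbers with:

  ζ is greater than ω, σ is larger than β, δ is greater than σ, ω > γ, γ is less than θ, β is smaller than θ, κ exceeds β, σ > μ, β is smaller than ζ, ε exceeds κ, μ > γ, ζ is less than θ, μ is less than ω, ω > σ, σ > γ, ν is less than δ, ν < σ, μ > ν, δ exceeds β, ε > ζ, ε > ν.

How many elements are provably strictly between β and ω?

Chaining upward from β reaches: κ, σ, ζ, θ, δ, ε.
Chaining downward from ω reaches: γ, ν, μ, σ.
Strictly between β and ω are those in both lists: σ — 1 element.

1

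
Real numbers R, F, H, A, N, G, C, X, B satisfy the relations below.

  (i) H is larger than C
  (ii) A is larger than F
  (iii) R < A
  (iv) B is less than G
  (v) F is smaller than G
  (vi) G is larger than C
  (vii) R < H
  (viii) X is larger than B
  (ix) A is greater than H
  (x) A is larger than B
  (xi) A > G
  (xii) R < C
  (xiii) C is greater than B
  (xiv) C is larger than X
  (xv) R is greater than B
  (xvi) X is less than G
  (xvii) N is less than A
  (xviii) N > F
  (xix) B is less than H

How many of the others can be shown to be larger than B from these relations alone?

The elements the relations force above B are X, R, C, G, H, A — no chain reaches any other.
That is 6.

6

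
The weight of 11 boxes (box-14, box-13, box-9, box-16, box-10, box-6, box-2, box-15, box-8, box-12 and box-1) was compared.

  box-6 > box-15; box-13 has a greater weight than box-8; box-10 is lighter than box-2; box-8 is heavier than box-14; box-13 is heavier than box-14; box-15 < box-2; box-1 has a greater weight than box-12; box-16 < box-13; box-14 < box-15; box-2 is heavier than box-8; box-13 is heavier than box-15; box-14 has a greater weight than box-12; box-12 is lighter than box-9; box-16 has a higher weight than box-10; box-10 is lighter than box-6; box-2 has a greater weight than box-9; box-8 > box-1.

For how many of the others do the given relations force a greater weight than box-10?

Directly above box-10: box-16, box-2, box-6.
One step further: box-13 (4 so far).
Nothing else is reachable above box-10; 4 in all.

4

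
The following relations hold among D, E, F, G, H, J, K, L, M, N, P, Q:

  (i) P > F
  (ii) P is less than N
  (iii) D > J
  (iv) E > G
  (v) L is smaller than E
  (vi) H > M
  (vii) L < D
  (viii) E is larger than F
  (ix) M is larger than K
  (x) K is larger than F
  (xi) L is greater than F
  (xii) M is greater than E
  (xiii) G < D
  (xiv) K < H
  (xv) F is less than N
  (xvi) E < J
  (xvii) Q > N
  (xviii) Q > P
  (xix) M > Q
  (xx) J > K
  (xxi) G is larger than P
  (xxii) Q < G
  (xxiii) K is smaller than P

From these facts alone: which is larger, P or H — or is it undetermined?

Following the relations from P: P < N < Q < G < E < M < H.
So H is larger.

H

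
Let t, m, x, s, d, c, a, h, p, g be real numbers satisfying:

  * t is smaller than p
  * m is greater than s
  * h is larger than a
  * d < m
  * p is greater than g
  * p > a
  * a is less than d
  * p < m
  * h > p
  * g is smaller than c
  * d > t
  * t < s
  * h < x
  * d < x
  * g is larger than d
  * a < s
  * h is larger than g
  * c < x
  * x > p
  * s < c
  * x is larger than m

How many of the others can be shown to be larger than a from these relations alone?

Directly above a: s, d, p, h.
One step further: g, c, m, x (8 so far).
No other element is forced above a by the given relations, so the count is 8.

8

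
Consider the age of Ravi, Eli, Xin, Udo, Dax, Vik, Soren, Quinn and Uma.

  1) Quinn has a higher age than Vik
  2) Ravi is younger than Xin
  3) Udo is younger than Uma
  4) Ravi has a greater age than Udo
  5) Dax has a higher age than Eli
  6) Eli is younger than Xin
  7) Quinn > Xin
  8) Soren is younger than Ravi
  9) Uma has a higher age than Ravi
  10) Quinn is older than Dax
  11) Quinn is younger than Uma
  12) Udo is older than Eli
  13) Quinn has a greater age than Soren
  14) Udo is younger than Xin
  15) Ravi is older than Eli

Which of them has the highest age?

Chaining downward from Uma: directly below it, Udo, Ravi, Quinn; then Soren, Eli, Dax, Xin, Vik.
That covers every other element, and nothing is given above Uma, so Uma is the highest age.

Uma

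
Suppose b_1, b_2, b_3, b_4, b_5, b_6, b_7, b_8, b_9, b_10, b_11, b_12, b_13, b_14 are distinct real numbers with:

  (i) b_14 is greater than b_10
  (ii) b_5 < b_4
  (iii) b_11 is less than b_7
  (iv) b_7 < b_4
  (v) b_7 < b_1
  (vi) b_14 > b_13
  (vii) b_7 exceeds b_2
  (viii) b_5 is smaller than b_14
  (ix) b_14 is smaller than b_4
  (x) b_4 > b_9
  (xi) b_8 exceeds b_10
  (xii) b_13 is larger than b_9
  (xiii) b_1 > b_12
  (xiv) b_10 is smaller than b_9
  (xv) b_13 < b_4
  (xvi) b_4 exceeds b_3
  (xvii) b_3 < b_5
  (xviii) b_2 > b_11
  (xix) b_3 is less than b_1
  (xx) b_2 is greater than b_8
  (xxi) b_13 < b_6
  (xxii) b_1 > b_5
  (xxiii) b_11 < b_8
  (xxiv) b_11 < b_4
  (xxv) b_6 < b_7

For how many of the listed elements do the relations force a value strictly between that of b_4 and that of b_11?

The relations place b_11 below b_4. An element lies strictly between them when it is forced above b_11 and also forced below b_4.
Above b_11: {b_8, b_2, b_7, b_1}. Below b_4: {b_3, b_10, b_9, b_8, b_13, b_5, b_14, b_6, b_2, b_7}.
Intersection: {b_8, b_2, b_7} — 3.

3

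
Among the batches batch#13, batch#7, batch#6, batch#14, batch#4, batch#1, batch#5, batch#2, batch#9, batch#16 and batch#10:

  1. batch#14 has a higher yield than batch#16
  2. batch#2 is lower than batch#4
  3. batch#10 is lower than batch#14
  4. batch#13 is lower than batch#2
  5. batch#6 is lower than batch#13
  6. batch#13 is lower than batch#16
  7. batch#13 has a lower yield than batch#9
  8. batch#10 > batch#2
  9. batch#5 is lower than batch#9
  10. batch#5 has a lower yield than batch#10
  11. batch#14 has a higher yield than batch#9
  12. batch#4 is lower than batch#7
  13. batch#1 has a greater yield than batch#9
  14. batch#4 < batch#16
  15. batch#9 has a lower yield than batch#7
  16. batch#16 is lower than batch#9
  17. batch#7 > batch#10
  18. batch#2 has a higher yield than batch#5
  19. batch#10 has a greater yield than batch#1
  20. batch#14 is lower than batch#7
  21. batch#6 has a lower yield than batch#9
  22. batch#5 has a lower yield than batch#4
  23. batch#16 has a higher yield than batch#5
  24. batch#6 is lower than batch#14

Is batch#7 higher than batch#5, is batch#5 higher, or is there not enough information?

The relevant relations are batch#5 < batch#2; batch#2 < batch#4; batch#4 < batch#16; batch#16 < batch#9; batch#9 < batch#1; batch#1 < batch#10; batch#10 < batch#14; batch#14 < batch#7.
Together: batch#5 < batch#2 < batch#4 < batch#16 < batch#9 < batch#1 < batch#10 < batch#14 < batch#7.
So batch#7 is higher.

batch#7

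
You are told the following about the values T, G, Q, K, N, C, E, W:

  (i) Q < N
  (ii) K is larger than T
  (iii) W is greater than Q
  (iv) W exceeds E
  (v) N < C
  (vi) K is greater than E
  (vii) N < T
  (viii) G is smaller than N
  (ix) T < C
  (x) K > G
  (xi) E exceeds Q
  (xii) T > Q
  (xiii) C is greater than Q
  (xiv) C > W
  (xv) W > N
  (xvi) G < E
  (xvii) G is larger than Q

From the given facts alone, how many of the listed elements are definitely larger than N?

4

The elements the relations force above N are W, T, K, C — no chain reaches any other.
That is 4.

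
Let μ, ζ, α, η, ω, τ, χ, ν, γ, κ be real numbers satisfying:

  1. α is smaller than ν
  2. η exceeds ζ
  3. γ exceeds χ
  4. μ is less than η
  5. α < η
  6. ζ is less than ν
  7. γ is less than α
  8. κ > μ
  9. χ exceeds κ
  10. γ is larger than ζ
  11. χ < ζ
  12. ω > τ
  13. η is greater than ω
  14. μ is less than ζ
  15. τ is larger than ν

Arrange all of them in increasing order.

μ < κ < χ < ζ < γ < α < ν < τ < ω < η

Each adjacent pair is fixed by a given relation: μ < κ; κ < χ; χ < ζ; ζ < γ; γ < α; α < ν; ν < τ; τ < ω; ω < η. Chaining them end to end gives the full order.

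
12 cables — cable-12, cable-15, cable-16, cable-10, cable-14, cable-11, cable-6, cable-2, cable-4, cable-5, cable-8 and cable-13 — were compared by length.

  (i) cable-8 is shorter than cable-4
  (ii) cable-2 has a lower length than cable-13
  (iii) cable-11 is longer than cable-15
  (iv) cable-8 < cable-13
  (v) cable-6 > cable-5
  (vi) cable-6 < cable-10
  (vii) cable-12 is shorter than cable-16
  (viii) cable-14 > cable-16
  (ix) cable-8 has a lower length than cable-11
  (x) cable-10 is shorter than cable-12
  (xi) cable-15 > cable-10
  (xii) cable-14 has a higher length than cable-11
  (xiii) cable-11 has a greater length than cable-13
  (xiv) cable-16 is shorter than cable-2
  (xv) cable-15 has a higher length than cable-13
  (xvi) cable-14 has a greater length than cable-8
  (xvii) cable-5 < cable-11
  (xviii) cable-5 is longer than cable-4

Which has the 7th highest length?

cable-12

Piecing the relations together gives one ordering: cable-8 < cable-4 < cable-5 < cable-6 < cable-10 < cable-12 < cable-16 < cable-2 < cable-13 < cable-15 < cable-11 < cable-14.
The 7th largest is cable-12.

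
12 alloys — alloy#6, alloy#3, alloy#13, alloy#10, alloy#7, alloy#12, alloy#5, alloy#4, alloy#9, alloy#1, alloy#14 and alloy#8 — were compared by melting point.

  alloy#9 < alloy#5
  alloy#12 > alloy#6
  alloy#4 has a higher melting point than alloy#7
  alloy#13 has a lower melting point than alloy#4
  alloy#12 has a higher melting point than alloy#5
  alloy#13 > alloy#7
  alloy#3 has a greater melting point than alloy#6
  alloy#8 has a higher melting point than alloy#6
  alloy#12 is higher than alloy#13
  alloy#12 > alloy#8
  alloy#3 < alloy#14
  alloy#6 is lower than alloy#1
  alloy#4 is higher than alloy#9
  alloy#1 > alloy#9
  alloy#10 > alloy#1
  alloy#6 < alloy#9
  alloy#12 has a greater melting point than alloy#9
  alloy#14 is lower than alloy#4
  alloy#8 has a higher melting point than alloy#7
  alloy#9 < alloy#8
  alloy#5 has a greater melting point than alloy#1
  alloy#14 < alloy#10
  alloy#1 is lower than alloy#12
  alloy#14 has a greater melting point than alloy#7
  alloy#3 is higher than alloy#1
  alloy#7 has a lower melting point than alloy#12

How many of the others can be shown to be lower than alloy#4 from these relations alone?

The elements the relations force below alloy#4 are alloy#7, alloy#6, alloy#9, alloy#13, alloy#1, alloy#3, alloy#14 — no chain reaches any other.
That is 7.

7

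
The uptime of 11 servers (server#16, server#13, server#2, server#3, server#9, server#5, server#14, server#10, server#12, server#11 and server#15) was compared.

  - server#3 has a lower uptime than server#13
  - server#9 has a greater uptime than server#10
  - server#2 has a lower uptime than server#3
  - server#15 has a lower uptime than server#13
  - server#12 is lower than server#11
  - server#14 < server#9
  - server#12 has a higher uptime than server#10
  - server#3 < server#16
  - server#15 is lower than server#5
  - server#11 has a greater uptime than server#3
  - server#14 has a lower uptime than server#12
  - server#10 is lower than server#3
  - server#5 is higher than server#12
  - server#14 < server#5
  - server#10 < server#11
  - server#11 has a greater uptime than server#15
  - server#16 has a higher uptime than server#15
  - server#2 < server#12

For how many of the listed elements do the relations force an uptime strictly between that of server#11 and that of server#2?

2

Chaining upward from server#2 reaches: server#12, server#3, server#16, server#5, server#13.
Chaining downward from server#11 reaches: server#15, server#14, server#10, server#12, server#3.
Strictly between server#2 and server#11 are those in both lists: server#12, server#3 — 2 elements.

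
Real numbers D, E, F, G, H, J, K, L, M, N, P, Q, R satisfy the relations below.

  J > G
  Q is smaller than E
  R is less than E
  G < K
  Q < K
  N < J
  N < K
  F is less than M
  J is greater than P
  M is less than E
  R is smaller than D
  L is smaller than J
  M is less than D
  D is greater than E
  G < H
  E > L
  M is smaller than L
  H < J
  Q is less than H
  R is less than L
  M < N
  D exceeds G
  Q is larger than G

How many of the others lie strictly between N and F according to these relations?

The relations place F below N. An element lies strictly between them when it is forced above F and also forced below N.
Above F: {M, L, E, J, K, D}. Below N: {M}.
Intersection: {M} — 1.

1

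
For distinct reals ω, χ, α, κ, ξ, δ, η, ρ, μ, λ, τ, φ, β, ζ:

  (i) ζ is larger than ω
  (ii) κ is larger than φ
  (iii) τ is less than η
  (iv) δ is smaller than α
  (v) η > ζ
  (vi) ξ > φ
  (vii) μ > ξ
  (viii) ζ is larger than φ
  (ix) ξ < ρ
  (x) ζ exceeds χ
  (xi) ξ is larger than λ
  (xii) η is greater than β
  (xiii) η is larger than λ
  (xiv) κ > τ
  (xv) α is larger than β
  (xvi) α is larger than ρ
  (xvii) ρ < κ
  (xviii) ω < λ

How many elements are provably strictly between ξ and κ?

1

Chaining upward from ξ reaches: ρ, α, μ.
Chaining downward from κ reaches: φ, ω, λ, ρ, τ.
Strictly between ξ and κ are those in both lists: ρ — 1 element.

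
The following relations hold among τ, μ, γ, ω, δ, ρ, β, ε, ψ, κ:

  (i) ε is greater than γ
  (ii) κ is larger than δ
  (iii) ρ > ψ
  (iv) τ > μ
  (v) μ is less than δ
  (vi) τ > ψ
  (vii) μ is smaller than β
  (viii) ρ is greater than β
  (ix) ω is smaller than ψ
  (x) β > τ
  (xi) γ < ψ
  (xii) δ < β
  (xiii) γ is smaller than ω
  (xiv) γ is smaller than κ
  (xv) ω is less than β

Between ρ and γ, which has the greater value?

The relevant relations are γ < ω; ω < ψ; ψ < τ; τ < β; β < ρ.
Chaining these gives γ < ω < ψ < τ < β < ρ.
So γ < ρ; ρ is the larger of the two.

ρ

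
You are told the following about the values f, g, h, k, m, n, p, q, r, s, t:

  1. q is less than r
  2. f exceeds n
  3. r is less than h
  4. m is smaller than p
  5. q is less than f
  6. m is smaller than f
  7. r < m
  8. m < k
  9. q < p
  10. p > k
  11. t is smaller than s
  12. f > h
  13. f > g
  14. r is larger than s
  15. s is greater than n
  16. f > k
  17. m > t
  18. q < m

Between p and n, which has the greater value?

p

Following the relations from n: n < s < r < m < k < p.
So n < p; p is the larger of the two.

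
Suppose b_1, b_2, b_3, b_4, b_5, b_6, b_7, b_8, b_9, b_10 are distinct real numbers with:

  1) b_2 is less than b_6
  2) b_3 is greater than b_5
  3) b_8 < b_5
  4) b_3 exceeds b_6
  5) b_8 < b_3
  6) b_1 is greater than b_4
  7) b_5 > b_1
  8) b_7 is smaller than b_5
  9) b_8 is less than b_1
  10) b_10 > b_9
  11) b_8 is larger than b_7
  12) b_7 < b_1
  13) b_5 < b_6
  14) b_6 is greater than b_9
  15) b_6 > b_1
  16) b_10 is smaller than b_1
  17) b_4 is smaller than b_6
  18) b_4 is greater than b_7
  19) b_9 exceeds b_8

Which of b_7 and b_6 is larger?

b_6

Link the given pairs in sequence: b_7 < b_8; b_8 < b_9; b_9 < b_10; b_10 < b_1; b_1 < b_5; b_5 < b_6.
Chaining these gives b_7 < b_8 < b_9 < b_10 < b_1 < b_5 < b_6.
So b_7 < b_6; b_6 is the larger of the two.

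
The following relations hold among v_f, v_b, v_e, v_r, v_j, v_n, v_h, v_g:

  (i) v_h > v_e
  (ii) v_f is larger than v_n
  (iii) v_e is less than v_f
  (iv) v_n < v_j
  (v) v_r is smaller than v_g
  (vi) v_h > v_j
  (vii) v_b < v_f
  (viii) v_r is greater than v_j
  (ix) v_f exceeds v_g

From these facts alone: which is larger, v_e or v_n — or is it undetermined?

undetermined

Following every chain through v_n: above v_n we get v_j, v_r, v_g, v_h, v_f.
v_e is not reached, and no chain runs the other way from v_e to v_n.
So the given relations leave the order of v_n and v_e undetermined.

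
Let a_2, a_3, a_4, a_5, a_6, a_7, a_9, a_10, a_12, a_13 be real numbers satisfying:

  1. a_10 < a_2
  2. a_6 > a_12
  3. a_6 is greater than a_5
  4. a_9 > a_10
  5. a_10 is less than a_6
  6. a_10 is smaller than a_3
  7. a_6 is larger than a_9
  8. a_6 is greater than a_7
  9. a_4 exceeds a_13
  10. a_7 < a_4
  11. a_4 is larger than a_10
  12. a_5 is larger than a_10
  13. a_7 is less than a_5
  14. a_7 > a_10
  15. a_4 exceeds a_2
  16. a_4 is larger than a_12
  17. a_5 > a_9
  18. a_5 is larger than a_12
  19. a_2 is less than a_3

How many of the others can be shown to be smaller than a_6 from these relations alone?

5

From a_6 the given relations immediately reach a_10, a_9, a_7, a_12, a_5.
Nothing else is reachable below a_6; 5 in all.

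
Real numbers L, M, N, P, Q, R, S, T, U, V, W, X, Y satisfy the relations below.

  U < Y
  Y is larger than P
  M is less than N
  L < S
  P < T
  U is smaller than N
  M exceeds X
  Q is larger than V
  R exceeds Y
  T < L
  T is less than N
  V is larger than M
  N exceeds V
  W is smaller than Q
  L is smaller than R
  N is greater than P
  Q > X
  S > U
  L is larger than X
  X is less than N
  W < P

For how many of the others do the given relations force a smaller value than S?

The elements the relations force below S are W, P, T, X, U, L — no chain reaches any other.
That is 6.

6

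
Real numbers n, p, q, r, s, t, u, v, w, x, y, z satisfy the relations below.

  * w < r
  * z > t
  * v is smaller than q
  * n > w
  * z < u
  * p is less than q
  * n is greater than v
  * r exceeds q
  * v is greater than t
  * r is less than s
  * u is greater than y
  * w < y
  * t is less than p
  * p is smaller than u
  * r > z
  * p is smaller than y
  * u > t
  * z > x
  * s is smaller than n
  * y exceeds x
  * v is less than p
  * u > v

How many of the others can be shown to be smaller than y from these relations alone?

The elements the relations force below y are w, x, t, v, p — no chain reaches any other.
That is 5.

5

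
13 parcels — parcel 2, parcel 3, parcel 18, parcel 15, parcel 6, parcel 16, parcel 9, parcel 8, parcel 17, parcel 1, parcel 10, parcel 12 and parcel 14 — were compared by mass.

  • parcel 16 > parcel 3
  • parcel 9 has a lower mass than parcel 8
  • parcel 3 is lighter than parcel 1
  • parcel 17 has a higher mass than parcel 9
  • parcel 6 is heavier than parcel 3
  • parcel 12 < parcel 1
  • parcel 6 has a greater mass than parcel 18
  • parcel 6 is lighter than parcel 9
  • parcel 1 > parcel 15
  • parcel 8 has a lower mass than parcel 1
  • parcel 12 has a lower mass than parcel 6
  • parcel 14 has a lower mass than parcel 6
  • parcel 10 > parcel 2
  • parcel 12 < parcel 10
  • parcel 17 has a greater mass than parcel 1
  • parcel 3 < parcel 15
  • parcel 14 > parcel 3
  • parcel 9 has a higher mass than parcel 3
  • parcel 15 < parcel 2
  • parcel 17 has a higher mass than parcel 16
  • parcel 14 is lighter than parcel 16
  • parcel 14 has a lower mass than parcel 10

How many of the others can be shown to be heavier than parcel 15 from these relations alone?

4

Directly above parcel 15: parcel 2, parcel 1.
One step further: parcel 17, parcel 10 (4 so far).
Nothing else is reachable above parcel 15; 4 in all.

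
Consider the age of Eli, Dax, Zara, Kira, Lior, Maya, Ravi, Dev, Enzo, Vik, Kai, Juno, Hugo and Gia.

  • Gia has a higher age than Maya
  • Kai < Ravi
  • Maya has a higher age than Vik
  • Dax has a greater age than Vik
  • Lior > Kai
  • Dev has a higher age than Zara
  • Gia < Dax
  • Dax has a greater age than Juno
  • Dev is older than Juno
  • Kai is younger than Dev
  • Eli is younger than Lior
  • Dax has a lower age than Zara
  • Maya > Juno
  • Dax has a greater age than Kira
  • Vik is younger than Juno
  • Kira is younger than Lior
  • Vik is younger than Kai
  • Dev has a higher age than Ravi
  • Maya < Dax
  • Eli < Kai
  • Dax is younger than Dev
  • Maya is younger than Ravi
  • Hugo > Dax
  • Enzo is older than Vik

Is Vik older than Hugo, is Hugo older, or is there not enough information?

Hugo

Chaining the given relations: Vik < Juno < Maya < Gia < Dax < Hugo.
So Hugo is older.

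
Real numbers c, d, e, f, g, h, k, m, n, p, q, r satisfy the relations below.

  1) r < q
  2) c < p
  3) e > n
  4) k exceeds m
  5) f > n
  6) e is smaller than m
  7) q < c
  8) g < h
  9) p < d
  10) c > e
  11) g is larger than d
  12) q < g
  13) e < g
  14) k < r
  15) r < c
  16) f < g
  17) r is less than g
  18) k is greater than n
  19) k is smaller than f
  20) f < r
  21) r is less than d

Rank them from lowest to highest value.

The consecutive links are each given: n < e; e < m; m < k; k < f; f < r; r < q; q < c; c < p; p < d; d < g; g < h.

n < e < m < k < f < r < q < c < p < d < g < h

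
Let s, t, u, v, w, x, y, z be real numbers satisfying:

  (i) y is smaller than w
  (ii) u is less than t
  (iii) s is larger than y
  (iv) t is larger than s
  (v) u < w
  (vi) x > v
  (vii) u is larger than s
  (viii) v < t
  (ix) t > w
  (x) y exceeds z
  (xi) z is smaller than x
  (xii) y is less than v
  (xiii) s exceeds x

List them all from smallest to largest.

Each adjacent pair is fixed by a given relation: z < y; y < v; v < x; x < s; s < u; u < w; w < t. Chaining them end to end gives the full order.

z < y < v < x < s < u < w < t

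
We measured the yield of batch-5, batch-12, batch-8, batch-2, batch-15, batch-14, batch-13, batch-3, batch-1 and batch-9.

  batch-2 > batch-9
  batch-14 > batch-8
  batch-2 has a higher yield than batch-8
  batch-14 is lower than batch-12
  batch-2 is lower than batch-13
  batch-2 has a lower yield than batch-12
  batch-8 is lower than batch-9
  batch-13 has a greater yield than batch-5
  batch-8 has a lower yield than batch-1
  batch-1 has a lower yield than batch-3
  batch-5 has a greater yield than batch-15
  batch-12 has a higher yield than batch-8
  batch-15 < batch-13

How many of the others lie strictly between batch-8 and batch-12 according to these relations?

3

Chaining upward from batch-8 reaches: batch-1, batch-3, batch-9, batch-14, batch-2, batch-13.
Chaining downward from batch-12 reaches: batch-9, batch-14, batch-2.
Strictly between batch-8 and batch-12 are those in both lists: batch-9, batch-14, batch-2 — 3 elements.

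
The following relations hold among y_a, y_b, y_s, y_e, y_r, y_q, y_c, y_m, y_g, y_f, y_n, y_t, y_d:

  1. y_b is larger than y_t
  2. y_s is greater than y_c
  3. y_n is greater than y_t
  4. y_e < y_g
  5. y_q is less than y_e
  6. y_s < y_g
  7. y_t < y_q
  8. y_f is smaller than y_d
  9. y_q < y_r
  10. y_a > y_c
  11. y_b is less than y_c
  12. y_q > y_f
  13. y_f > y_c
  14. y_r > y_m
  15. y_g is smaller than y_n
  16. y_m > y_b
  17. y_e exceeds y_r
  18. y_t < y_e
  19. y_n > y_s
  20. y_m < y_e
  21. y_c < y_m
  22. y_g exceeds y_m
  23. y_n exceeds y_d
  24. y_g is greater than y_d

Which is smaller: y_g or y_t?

y_t

y_t < y_b and y_b < y_c give y_t < y_c.
With y_c < y_f: y_t < y_b < y_c < y_f.
Then y_f < y_q extends the chain to y_q.
Then y_q < y_r extends the chain to y_r.
With y_r < y_e: y_t < y_b < y_c < y_f < y_q < y_r < y_e.
Then y_e < y_g extends the chain to y_g.
So y_t < y_g; y_t is the smaller of the two.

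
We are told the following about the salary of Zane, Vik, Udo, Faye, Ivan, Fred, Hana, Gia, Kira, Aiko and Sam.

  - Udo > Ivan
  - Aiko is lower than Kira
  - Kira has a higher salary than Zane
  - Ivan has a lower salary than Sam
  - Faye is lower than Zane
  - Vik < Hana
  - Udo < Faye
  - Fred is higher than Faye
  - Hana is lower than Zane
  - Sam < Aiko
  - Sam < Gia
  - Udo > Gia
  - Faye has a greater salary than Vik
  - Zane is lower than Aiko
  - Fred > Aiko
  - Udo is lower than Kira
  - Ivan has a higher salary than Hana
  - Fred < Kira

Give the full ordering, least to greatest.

Vik < Hana < Ivan < Sam < Gia < Udo < Faye < Zane < Aiko < Fred < Kira

Nothing is placed below Vik, so it is least; from there Vik < Hana; Hana < Ivan; Ivan < Sam; Sam < Gia; Gia < Udo; Udo < Faye; Faye < Zane; Zane < Aiko; Aiko < Fred; Fred < Kira, each given directly.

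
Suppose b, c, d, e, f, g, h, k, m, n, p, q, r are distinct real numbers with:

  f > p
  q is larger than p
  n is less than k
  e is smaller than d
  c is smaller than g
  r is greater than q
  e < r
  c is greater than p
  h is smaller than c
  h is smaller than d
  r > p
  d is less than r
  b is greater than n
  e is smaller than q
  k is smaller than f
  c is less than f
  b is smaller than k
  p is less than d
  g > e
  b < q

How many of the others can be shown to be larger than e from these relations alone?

4

From e the given relations immediately reach d, q, g, r.
No other element is forced above e by the given relations, so the count is 4.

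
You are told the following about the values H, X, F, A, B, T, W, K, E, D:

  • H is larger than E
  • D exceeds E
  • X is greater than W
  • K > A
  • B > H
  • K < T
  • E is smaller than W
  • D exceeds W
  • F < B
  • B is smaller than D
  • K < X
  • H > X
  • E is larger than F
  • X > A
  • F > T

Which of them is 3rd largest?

The consecutive relations fix a unique order: A < K < T < F < E < W < X < H < B < D.
The 3rd largest is H.

H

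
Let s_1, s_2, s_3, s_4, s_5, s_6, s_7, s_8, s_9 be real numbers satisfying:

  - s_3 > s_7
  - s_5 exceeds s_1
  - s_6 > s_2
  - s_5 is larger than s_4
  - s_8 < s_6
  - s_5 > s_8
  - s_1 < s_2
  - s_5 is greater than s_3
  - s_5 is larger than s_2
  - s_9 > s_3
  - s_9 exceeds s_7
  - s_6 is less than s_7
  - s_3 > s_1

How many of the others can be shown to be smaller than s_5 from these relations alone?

The elements the relations force below s_5 are s_1, s_2, s_4, s_8, s_6, s_7, s_3 — no chain reaches any other.
That is 7.

7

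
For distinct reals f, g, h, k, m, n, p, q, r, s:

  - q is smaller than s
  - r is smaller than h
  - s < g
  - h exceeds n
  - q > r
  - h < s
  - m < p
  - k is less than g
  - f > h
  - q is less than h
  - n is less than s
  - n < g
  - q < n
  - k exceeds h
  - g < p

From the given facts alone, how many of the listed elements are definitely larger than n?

Directly above n: h, s, g.
One step further: k, f, p (6 so far).
No other element is forced above n by the given relations, so the count is 6.

6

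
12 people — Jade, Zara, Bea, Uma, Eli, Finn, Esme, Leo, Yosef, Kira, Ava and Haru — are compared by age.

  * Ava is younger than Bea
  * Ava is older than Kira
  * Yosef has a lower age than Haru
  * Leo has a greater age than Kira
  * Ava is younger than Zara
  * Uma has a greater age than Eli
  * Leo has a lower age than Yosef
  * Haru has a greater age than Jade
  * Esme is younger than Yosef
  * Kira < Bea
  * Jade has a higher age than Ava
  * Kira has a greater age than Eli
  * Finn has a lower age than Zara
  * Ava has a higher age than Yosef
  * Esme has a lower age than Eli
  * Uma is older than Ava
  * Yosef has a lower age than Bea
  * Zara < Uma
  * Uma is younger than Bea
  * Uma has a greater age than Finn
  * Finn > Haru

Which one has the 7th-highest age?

Chaining the given pairs: Esme < Eli < Kira < Leo < Yosef < Ava < Jade < Haru < Finn < Zara < Uma < Bea.
Counting 7 from the largest end gives Ava.

Ava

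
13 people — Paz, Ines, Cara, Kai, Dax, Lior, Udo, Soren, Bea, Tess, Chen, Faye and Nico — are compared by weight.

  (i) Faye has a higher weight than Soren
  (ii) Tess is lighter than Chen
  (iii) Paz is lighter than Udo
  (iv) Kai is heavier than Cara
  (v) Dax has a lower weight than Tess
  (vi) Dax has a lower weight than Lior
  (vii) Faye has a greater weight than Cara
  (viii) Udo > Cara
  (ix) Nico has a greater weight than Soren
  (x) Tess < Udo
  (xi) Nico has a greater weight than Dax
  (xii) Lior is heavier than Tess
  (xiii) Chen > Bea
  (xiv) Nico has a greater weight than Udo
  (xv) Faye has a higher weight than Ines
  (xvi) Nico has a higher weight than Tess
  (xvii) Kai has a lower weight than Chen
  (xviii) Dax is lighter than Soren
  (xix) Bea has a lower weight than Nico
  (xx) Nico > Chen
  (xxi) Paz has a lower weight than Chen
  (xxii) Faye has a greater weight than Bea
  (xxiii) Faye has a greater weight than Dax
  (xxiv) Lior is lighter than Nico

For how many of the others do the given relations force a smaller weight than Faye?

5

Directly below Faye: Dax, Bea, Cara, Soren, Ines.
No other element is forced below Faye by the given relations, so the count is 5.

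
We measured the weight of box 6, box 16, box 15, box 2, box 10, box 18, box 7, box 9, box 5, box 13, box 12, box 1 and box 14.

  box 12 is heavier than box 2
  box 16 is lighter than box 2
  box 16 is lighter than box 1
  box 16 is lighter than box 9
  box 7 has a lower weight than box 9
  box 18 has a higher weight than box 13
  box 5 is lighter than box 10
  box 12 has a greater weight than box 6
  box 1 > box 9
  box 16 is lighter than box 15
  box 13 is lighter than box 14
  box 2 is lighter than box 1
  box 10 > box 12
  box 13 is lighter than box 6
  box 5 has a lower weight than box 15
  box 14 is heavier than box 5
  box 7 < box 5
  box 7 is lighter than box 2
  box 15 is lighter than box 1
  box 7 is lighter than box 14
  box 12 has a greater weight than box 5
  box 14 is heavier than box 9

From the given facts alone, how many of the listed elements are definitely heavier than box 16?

7

From box 16 the given relations immediately reach box 2, box 9, box 15, box 1.
From those, box 12, box 14 — 6 in total.
From those, box 10 — 7 in total.
No other element is forced above box 16 by the given relations, so the count is 7.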